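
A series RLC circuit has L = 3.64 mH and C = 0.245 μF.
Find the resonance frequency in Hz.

Step 1 — Resonance condition Im(Z)=0 gives ω₀ = 1/√(LC).
Step 2 — ω₀ = 1/√(0.00364·2.45e-07) = 3.349e+04 rad/s.
Step 3 — f₀ = ω₀/(2π) = 5329 Hz.

f₀ = 5329 Hz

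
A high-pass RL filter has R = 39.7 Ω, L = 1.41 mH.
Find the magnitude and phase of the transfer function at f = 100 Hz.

Step 1 — Angular frequency: ω = 2π·100 = 628.3 rad/s.
Step 2 — Transfer function: H(jω) = jωL/(R + jωL).
Step 3 — Numerator jωL = j·0.8859; denominator R + jωL = 39.7 + j0.8859.
Step 4 — H = 0.0004977 + j0.0223.
Step 5 — Magnitude: |H| = 0.02231 (-33.0 dB); phase: φ = 88.7°.

|H| = 0.02231 (-33.0 dB), φ = 88.7°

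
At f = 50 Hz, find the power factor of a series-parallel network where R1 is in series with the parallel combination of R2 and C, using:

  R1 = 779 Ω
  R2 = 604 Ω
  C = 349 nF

Step 1 — Angular frequency: ω = 2π·f = 2π·50 = 314.2 rad/s.
Step 2 — Component impedances:
  R1: Z = R = 779 Ω
  R2: Z = R = 604 Ω
  C: Z = 1/(jωC) = -j/(ω·C) = 0 - j9121 Ω
Step 3 — Parallel branch: R2 || C = 1/(1/R2 + 1/C) = 601.4 - j39.82 Ω.
Step 4 — Series with R1: Z_total = R1 + (R2 || C) = 1380 - j39.82 Ω = 1381∠-1.7° Ω.
Step 5 — Power factor: PF = cos(φ) = Re(Z)/|Z| = 1380.4/1380.9 = 0.9996.
Step 6 — Type: Im(Z) = -39.82 ⇒ leading (phase φ = -1.7°).

PF = 0.9996 (leading, φ = -1.7°)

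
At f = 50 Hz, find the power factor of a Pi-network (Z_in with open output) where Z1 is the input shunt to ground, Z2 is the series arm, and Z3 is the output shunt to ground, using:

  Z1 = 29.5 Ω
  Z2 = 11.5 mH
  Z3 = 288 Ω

Step 1 — Angular frequency: ω = 2π·f = 2π·50 = 314.2 rad/s.
Step 2 — Component impedances:
  Z1: Z = R = 29.5 Ω
  Z2: Z = jωL = j·314.2·0.0115 = 0 + j3.613 Ω
  Z3: Z = R = 288 Ω
Step 3 — With open output, the series arm Z2 and the output shunt Z3 appear in series to ground: Z2 + Z3 = 288 + j3.613 Ω.
Step 4 — Parallel with input shunt Z1: Z_in = Z1 || (Z2 + Z3) = 26.76 + j0.03119 Ω = 26.76∠0.1° Ω.
Step 5 — Power factor: PF = cos(φ) = Re(Z)/|Z| = 26.76/26.76 = 1.
Step 6 — Type: Im(Z) = 0.03119 ⇒ lagging (phase φ = 0.1°).

PF = 1 (lagging, φ = 0.1°)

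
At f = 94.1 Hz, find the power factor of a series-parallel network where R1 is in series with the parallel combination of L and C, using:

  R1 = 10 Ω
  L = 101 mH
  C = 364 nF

Step 1 — Angular frequency: ω = 2π·f = 2π·94.1 = 591.2 rad/s.
Step 2 — Component impedances:
  R1: Z = R = 10 Ω
  L: Z = jωL = j·591.2·0.101 = 0 + j59.72 Ω
  C: Z = 1/(jωC) = -j/(ω·C) = 0 - j4647 Ω
Step 3 — Parallel branch: L || C = 1/(1/L + 1/C) = 0 + j60.49 Ω.
Step 4 — Series with R1: Z_total = R1 + (L || C) = 10 + j60.49 Ω = 61.31∠80.6° Ω.
Step 5 — Power factor: PF = cos(φ) = Re(Z)/|Z| = 10/61.31 = 0.1631.
Step 6 — Type: Im(Z) = 60.49 ⇒ lagging (phase φ = 80.6°).

PF = 0.1631 (lagging, φ = 80.6°)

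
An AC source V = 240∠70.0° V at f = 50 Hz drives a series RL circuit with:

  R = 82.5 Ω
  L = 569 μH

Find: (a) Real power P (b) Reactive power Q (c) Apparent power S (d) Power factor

Step 1 — Angular frequency: ω = 2π·f = 2π·50 = 314.2 rad/s.
Step 2 — Component impedances:
  R: Z = R = 82.5 Ω
  L: Z = jωL = j·314.2·0.000569 = 0 + j0.1788 Ω
Step 3 — Series combination: Z_total = R + L = 82.5 + j0.1788 Ω = 82.5∠0.1° Ω.
Step 4 — Source phasor: V = 240∠70.0° V = 82.08 + j225.5 V.
Step 5 — Current: I = V / Z = 1.001 + j2.731 A = 2.909∠69.9° A.
Step 6 — Complex power: S = V·I* = 698.2 + j1.513 VA.
Step 7 — Real power: P = Re(S) = 698.2 W.
Step 8 — Reactive power: Q = Im(S) = 1.513 VAR.
Step 9 — Apparent power: |S| = 698.2 VA.
Step 10 — Power factor: PF = P/|S| = 1 (lagging).

(a) P = 698.2 W  (b) Q = 1.513 VAR  (c) S = 698.2 VA  (d) PF = 1 (lagging)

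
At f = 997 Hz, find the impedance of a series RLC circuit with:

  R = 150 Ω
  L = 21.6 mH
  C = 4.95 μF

Step 1 — Angular frequency: ω = 2π·f = 2π·997 = 6264 rad/s.
Step 2 — Component impedances:
  R: Z = R = 150 Ω
  L: Z = jωL = j·6264·0.0216 = 0 + j135.3 Ω
  C: Z = 1/(jωC) = -j/(ω·C) = 0 - j32.25 Ω
Step 3 — Series combination: Z_total = R + L + C = 150 + j103.1 Ω = 182∠34.5° Ω.

Z = 150 + j103.1 Ω = 182∠34.5° Ω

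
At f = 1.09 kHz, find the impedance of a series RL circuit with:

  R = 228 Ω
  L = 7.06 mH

Step 1 — Angular frequency: ω = 2π·f = 2π·1090 = 6849 rad/s.
Step 2 — Component impedances:
  R: Z = R = 228 Ω
  L: Z = jωL = j·6849·0.00706 = 0 + j48.35 Ω
Step 3 — Series combination: Z_total = R + L = 228 + j48.35 Ω = 233.1∠12.0° Ω.

Z = 228 + j48.35 Ω = 233.1∠12.0° Ω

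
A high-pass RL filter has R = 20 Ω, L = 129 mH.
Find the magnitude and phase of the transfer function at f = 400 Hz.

Step 1 — Angular frequency: ω = 2π·400 = 2513 rad/s.
Step 2 — Transfer function: H(jω) = jωL/(R + jωL).
Step 3 — Numerator jωL = j·324.2; denominator R + jωL = 20 + j324.2.
Step 4 — H = 0.9962 + j0.06145.
Step 5 — Magnitude: |H| = 0.9981 (-0.0 dB); phase: φ = 3.5°.

|H| = 0.9981 (-0.0 dB), φ = 3.5°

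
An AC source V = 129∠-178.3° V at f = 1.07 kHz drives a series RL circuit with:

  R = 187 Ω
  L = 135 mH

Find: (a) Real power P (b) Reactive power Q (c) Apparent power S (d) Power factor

Step 1 — Angular frequency: ω = 2π·f = 2π·1070 = 6723 rad/s.
Step 2 — Component impedances:
  R: Z = R = 187 Ω
  L: Z = jωL = j·6723·0.135 = 0 + j907.6 Ω
Step 3 — Series combination: Z_total = R + L = 187 + j907.6 Ω = 926.7∠78.4° Ω.
Step 4 — Source phasor: V = 129∠-178.3° V = -128.9 - j3.827 V.
Step 5 — Current: I = V / Z = -0.03212 + j0.1355 A = 0.1392∠103.3° A.
Step 6 — Complex power: S = V·I* = 3.624 + j17.59 VA.
Step 7 — Real power: P = Re(S) = 3.624 W.
Step 8 — Reactive power: Q = Im(S) = 17.59 VAR.
Step 9 — Apparent power: |S| = 17.96 VA.
Step 10 — Power factor: PF = P/|S| = 0.2018 (lagging).

(a) P = 3.624 W  (b) Q = 17.59 VAR  (c) S = 17.96 VA  (d) PF = 0.2018 (lagging)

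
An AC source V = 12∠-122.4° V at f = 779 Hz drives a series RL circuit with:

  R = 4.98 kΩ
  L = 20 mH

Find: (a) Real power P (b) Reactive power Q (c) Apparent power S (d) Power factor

Step 1 — Angular frequency: ω = 2π·f = 2π·779 = 4895 rad/s.
Step 2 — Component impedances:
  R: Z = R = 4980 Ω
  L: Z = jωL = j·4895·0.02 = 0 + j97.89 Ω
Step 3 — Series combination: Z_total = R + L = 4980 + j97.89 Ω = 4981∠1.1° Ω.
Step 4 — Source phasor: V = 12∠-122.4° V = -6.43 - j10.13 V.
Step 5 — Current: I = V / Z = -0.001331 - j0.002008 A = 0.002409∠-123.5° A.
Step 6 — Complex power: S = V·I* = 0.0289 + j0.0005682 VA.
Step 7 — Real power: P = Re(S) = 0.0289 W.
Step 8 — Reactive power: Q = Im(S) = 0.0005682 VAR.
Step 9 — Apparent power: |S| = 0.02891 VA.
Step 10 — Power factor: PF = P/|S| = 0.9998 (lagging).

(a) P = 0.0289 W  (b) Q = 0.0005682 VAR  (c) S = 0.02891 VA  (d) PF = 0.9998 (lagging)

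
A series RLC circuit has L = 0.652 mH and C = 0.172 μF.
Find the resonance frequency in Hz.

Step 1 — Resonance condition Im(Z)=0 gives ω₀ = 1/√(LC).
Step 2 — ω₀ = 1/√(0.000652·1.72e-07) = 9.443e+04 rad/s.
Step 3 — f₀ = ω₀/(2π) = 1.503e+04 Hz.

f₀ = 1.503e+04 Hz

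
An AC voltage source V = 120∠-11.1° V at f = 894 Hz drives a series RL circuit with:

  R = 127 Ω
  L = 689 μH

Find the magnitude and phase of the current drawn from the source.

Step 1 — Angular frequency: ω = 2π·f = 2π·894 = 5617 rad/s.
Step 2 — Component impedances:
  R: Z = R = 127 Ω
  L: Z = jωL = j·5617·0.000689 = 0 + j3.87 Ω
Step 3 — Series combination: Z_total = R + L = 127 + j3.87 Ω = 127.1∠1.7° Ω.
Step 4 — Source phasor: V = 120∠-11.1° V = 117.8 - j23.1 V.
Step 5 — Ohm's law: I = V / Z_total = (117.8 - j23.1) / (127 + j3.87) = 0.9208 - j0.21 A.
Step 6 — Convert to polar: |I| = 0.9444 A, ∠I = -12.8°.

I = 0.9444∠-12.8° A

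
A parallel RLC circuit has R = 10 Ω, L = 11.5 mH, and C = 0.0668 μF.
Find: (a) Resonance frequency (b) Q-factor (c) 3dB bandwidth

Step 1 — Resonance: ω₀ = 1/√(LC) = 1/√(0.0115·6.68e-08) = 3.608e+04 rad/s.
Step 2 — f₀ = ω₀/(2π) = 5742 Hz.
Step 3 — Parallel Q: Q = R/(ω₀L) = 10/(3.608e+04·0.0115) = 0.0241.
Step 4 — Bandwidth: Δω = ω₀/Q = 1.497e+06 rad/s; BW = Δω/(2π) = 2.383e+05 Hz.

(a) f₀ = 5742 Hz  (b) Q = 0.0241  (c) BW = 2.383e+05 Hz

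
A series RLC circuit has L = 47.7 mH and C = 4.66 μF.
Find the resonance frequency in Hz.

Step 1 — Resonance condition Im(Z)=0 gives ω₀ = 1/√(LC).
Step 2 — ω₀ = 1/√(0.0477·4.66e-06) = 2121 rad/s.
Step 3 — f₀ = ω₀/(2π) = 337.6 Hz.

f₀ = 337.6 Hz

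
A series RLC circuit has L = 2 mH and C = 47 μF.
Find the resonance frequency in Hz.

Step 1 — Resonance condition Im(Z)=0 gives ω₀ = 1/√(LC).
Step 2 — ω₀ = 1/√(0.002·4.7e-05) = 3262 rad/s.
Step 3 — f₀ = ω₀/(2π) = 519.1 Hz.

f₀ = 519.1 Hz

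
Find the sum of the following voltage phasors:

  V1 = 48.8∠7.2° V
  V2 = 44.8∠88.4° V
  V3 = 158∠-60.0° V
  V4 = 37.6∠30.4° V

Step 1 — Convert each phasor to rectangular form:
  V1 = 48.8·(cos(7.2°) + j·sin(7.2°)) = 48.42 + j6.116 V
  V2 = 44.8·(cos(88.4°) + j·sin(88.4°)) = 1.251 + j44.78 V
  V3 = 158·(cos(-60.0°) + j·sin(-60.0°)) = 79 - j136.8 V
  V4 = 37.6·(cos(30.4°) + j·sin(30.4°)) = 32.43 + j19.03 V
Step 2 — Sum components: V_total = 161.1 - j66.91 V.
Step 3 — Convert to polar: |V_total| = 174.4 V, ∠V_total = -22.6°.

V_total = 174.4∠-22.6° V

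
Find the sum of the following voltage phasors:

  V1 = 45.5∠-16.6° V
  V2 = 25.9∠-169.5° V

Step 1 — Convert each phasor to rectangular form:
  V1 = 45.5·(cos(-16.6°) + j·sin(-16.6°)) = 43.6 - j13 V
  V2 = 25.9·(cos(-169.5°) + j·sin(-169.5°)) = -25.47 - j4.72 V
Step 2 — Sum components: V_total = 18.14 - j17.72 V.
Step 3 — Convert to polar: |V_total| = 25.36 V, ∠V_total = -44.3°.

V_total = 25.36∠-44.3° V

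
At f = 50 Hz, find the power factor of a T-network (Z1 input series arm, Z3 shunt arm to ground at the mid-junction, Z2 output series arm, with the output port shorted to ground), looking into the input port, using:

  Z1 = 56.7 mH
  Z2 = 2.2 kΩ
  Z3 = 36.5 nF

Step 1 — Angular frequency: ω = 2π·f = 2π·50 = 314.2 rad/s.
Step 2 — Component impedances:
  Z1: Z = jωL = j·314.2·0.0567 = 0 + j17.81 Ω
  Z2: Z = R = 2200 Ω
  Z3: Z = 1/(jωC) = -j/(ω·C) = 0 - j8.721e+04 Ω
Step 3 — With the output port shorted to ground, the output series arm Z2 runs from the junction to ground; the shunt arm Z3 also runs from the junction to ground. They appear in parallel: Z3 || Z2 = 2199 - j55.46 Ω.
Step 4 — Series with input arm Z1: Z_in = Z1 + (Z3 || Z2) = 2199 - j37.65 Ω = 2199∠-1.0° Ω.
Step 5 — Power factor: PF = cos(φ) = Re(Z)/|Z| = 2198.6/2198.9 = 0.9999.
Step 6 — Type: Im(Z) = -37.65 ⇒ leading (phase φ = -1.0°).

PF = 0.9999 (leading, φ = -1.0°)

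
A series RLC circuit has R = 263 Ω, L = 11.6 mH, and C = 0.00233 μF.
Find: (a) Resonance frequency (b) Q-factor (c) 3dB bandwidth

Step 1 — Resonance condition Im(Z)=0 gives ω₀ = 1/√(LC).
Step 2 — ω₀ = 1/√(0.0116·2.33e-09) = 1.924e+05 rad/s.
Step 3 — f₀ = ω₀/(2π) = 3.061e+04 Hz.
Step 4 — Series Q: Q = ω₀L/R = 1.924e+05·0.0116/263 = 8.484.
Step 5 — 3dB bandwidth: Δω = ω₀/Q = 2.267e+04 rad/s; BW = Δω/(2π) = 3608 Hz.

(a) f₀ = 3.061e+04 Hz  (b) Q = 8.484  (c) BW = 3608 Hz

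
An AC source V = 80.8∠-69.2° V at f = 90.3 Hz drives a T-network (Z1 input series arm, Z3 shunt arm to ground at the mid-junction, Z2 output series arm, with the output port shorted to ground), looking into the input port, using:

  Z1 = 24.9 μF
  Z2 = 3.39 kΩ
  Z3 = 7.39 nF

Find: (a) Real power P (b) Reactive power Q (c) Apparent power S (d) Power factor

Step 1 — Angular frequency: ω = 2π·f = 2π·90.3 = 567.4 rad/s.
Step 2 — Component impedances:
  Z1: Z = 1/(jωC) = -j/(ω·C) = 0 - j70.78 Ω
  Z2: Z = R = 3390 Ω
  Z3: Z = 1/(jωC) = -j/(ω·C) = 0 - j2.385e+05 Ω
Step 3 — With the output port shorted to ground, the output series arm Z2 runs from the junction to ground; the shunt arm Z3 also runs from the junction to ground. They appear in parallel: Z3 || Z2 = 3389 - j48.18 Ω.
Step 4 — Series with input arm Z1: Z_in = Z1 + (Z3 || Z2) = 3389 - j119 Ω = 3391∠-2.0° Ω.
Step 5 — Source phasor: V = 80.8∠-69.2° V = 28.69 - j75.53 V.
Step 6 — Current: I = V / Z = 0.009236 - j0.02196 A = 0.02382∠-67.2° A.
Step 7 — Complex power: S = V·I* = 1.924 - j0.06752 VA.
Step 8 — Real power: P = Re(S) = 1.924 W.
Step 9 — Reactive power: Q = Im(S) = -0.06752 VAR.
Step 10 — Apparent power: |S| = 1.925 VA.
Step 11 — Power factor: PF = P/|S| = 0.9994 (leading).

(a) P = 1.924 W  (b) Q = -0.06752 VAR  (c) S = 1.925 VA  (d) PF = 0.9994 (leading)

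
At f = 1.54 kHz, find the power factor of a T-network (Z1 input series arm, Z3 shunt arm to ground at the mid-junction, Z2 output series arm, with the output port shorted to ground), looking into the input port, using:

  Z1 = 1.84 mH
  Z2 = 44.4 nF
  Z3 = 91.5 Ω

Step 1 — Angular frequency: ω = 2π·f = 2π·1540 = 9676 rad/s.
Step 2 — Component impedances:
  Z1: Z = jωL = j·9676·0.00184 = 0 + j17.8 Ω
  Z2: Z = 1/(jωC) = -j/(ω·C) = 0 - j2328 Ω
  Z3: Z = R = 91.5 Ω
Step 3 — With the output port shorted to ground, the output series arm Z2 runs from the junction to ground; the shunt arm Z3 also runs from the junction to ground. They appear in parallel: Z3 || Z2 = 91.36 - j3.591 Ω.
Step 4 — Series with input arm Z1: Z_in = Z1 + (Z3 || Z2) = 91.36 + j14.21 Ω = 92.46∠8.8° Ω.
Step 5 — Power factor: PF = cos(φ) = Re(Z)/|Z| = 91.36/92.46 = 0.9881.
Step 6 — Type: Im(Z) = 14.21 ⇒ lagging (phase φ = 8.8°).

PF = 0.9881 (lagging, φ = 8.8°)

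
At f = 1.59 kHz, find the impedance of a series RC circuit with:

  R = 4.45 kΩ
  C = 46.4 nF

Step 1 — Angular frequency: ω = 2π·f = 2π·1590 = 9990 rad/s.
Step 2 — Component impedances:
  R: Z = R = 4450 Ω
  C: Z = 1/(jωC) = -j/(ω·C) = 0 - j2157 Ω
Step 3 — Series combination: Z_total = R + C = 4450 - j2157 Ω = 4945∠-25.9° Ω.

Z = 4450 - j2157 Ω = 4945∠-25.9° Ω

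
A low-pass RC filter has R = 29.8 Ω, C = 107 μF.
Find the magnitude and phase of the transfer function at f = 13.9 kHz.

Step 1 — Angular frequency: ω = 2π·1.39e+04 = 8.734e+04 rad/s.
Step 2 — Transfer function: H(jω) = 1/(1 + jωRC).
Step 3 — Denominator: 1 + jωRC = 1 + j·8.734e+04·29.8·0.000107 = 1 + j278.5.
Step 4 — H = 1.289e-05 - j0.003591.
Step 5 — Magnitude: |H| = 0.003591 (-48.9 dB); phase: φ = -89.8°.

|H| = 0.003591 (-48.9 dB), φ = -89.8°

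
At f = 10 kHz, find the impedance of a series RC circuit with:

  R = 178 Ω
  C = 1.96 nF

Step 1 — Angular frequency: ω = 2π·f = 2π·1e+04 = 6.283e+04 rad/s.
Step 2 — Component impedances:
  R: Z = R = 178 Ω
  C: Z = 1/(jωC) = -j/(ω·C) = 0 - j8120 Ω
Step 3 — Series combination: Z_total = R + C = 178 - j8120 Ω = 8122∠-88.7° Ω.

Z = 178 - j8120 Ω = 8122∠-88.7° Ω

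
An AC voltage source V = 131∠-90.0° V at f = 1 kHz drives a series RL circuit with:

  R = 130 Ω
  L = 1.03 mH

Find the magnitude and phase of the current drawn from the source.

Step 1 — Angular frequency: ω = 2π·f = 2π·1000 = 6283 rad/s.
Step 2 — Component impedances:
  R: Z = R = 130 Ω
  L: Z = jωL = j·6283·0.00103 = 0 + j6.472 Ω
Step 3 — Series combination: Z_total = R + L = 130 + j6.472 Ω = 130.2∠2.8° Ω.
Step 4 — Source phasor: V = 131∠-90.0° V = 0 - j131 V.
Step 5 — Ohm's law: I = V / Z_total = (0 - j131) / (130 + j6.472) = -0.05004 - j1.005 A.
Step 6 — Convert to polar: |I| = 1.006 A, ∠I = -92.8°.

I = 1.006∠-92.8° A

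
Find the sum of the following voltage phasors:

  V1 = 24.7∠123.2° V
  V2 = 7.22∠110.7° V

Step 1 — Convert each phasor to rectangular form:
  V1 = 24.7·(cos(123.2°) + j·sin(123.2°)) = -13.52 + j20.67 V
  V2 = 7.22·(cos(110.7°) + j·sin(110.7°)) = -2.552 + j6.754 V
Step 2 — Sum components: V_total = -16.08 + j27.42 V.
Step 3 — Convert to polar: |V_total| = 31.79 V, ∠V_total = 120.4°.

V_total = 31.79∠120.4° V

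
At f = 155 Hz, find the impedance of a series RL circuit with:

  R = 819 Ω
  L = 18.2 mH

Step 1 — Angular frequency: ω = 2π·f = 2π·155 = 973.9 rad/s.
Step 2 — Component impedances:
  R: Z = R = 819 Ω
  L: Z = jωL = j·973.9·0.0182 = 0 + j17.72 Ω
Step 3 — Series combination: Z_total = R + L = 819 + j17.72 Ω = 819.2∠1.2° Ω.

Z = 819 + j17.72 Ω = 819.2∠1.2° Ω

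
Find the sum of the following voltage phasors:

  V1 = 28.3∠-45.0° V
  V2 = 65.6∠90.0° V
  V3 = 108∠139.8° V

Step 1 — Convert each phasor to rectangular form:
  V1 = 28.3·(cos(-45.0°) + j·sin(-45.0°)) = 20.01 - j20.01 V
  V2 = 65.6·(cos(90.0°) + j·sin(90.0°)) = 0 + j65.6 V
  V3 = 108·(cos(139.8°) + j·sin(139.8°)) = -82.49 + j69.71 V
Step 2 — Sum components: V_total = -62.48 + j115.3 V.
Step 3 — Convert to polar: |V_total| = 131.1 V, ∠V_total = 118.5°.

V_total = 131.1∠118.5° V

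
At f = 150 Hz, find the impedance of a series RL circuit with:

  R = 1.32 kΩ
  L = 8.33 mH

Step 1 — Angular frequency: ω = 2π·f = 2π·150 = 942.5 rad/s.
Step 2 — Component impedances:
  R: Z = R = 1320 Ω
  L: Z = jωL = j·942.5·0.00833 = 0 + j7.851 Ω
Step 3 — Series combination: Z_total = R + L = 1320 + j7.851 Ω = 1320∠0.3° Ω.

Z = 1320 + j7.851 Ω = 1320∠0.3° Ω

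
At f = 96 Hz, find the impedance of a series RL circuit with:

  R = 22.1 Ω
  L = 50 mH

Step 1 — Angular frequency: ω = 2π·f = 2π·96 = 603.2 rad/s.
Step 2 — Component impedances:
  R: Z = R = 22.1 Ω
  L: Z = jωL = j·603.2·0.05 = 0 + j30.16 Ω
Step 3 — Series combination: Z_total = R + L = 22.1 + j30.16 Ω = 37.39∠53.8° Ω.

Z = 22.1 + j30.16 Ω = 37.39∠53.8° Ω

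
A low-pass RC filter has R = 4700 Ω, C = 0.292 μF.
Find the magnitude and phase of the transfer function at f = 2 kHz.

Step 1 — Angular frequency: ω = 2π·2000 = 1.257e+04 rad/s.
Step 2 — Transfer function: H(jω) = 1/(1 + jωRC).
Step 3 — Denominator: 1 + jωRC = 1 + j·1.257e+04·4700·2.92e-07 = 1 + j17.25.
Step 4 — H = 0.003351 - j0.05779.
Step 5 — Magnitude: |H| = 0.05789 (-24.7 dB); phase: φ = -86.7°.

|H| = 0.05789 (-24.7 dB), φ = -86.7°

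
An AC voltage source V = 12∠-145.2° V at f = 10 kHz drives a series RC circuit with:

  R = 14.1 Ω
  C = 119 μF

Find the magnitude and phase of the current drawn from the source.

Step 1 — Angular frequency: ω = 2π·f = 2π·1e+04 = 6.283e+04 rad/s.
Step 2 — Component impedances:
  R: Z = R = 14.1 Ω
  C: Z = 1/(jωC) = -j/(ω·C) = 0 - j0.1337 Ω
Step 3 — Series combination: Z_total = R + C = 14.1 - j0.1337 Ω = 14.1∠-0.5° Ω.
Step 4 — Source phasor: V = 12∠-145.2° V = -9.854 - j6.849 V.
Step 5 — Ohm's law: I = V / Z_total = (-9.854 - j6.849) / (14.1 - j0.1337) = -0.6942 - j0.4923 A.
Step 6 — Convert to polar: |I| = 0.851 A, ∠I = -144.7°.

I = 0.851∠-144.7° A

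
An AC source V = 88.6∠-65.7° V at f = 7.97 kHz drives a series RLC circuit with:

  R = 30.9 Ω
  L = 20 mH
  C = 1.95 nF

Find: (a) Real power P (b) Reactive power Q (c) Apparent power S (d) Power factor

Step 1 — Angular frequency: ω = 2π·f = 2π·7970 = 5.008e+04 rad/s.
Step 2 — Component impedances:
  R: Z = R = 30.9 Ω
  L: Z = jωL = j·5.008e+04·0.02 = 0 + j1002 Ω
  C: Z = 1/(jωC) = -j/(ω·C) = 0 - j1.024e+04 Ω
Step 3 — Series combination: Z_total = R + L + C = 30.9 - j9239 Ω = 9239∠-89.8° Ω.
Step 4 — Source phasor: V = 88.6∠-65.7° V = 36.46 - j80.75 V.
Step 5 — Current: I = V / Z = 0.008753 + j0.003917 A = 0.00959∠24.1° A.
Step 6 — Complex power: S = V·I* = 0.002842 - j0.8496 VA.
Step 7 — Real power: P = Re(S) = 0.002842 W.
Step 8 — Reactive power: Q = Im(S) = -0.8496 VAR.
Step 9 — Apparent power: |S| = 0.8496 VA.
Step 10 — Power factor: PF = P/|S| = 0.003344 (leading).

(a) P = 0.002842 W  (b) Q = -0.8496 VAR  (c) S = 0.8496 VA  (d) PF = 0.003344 (leading)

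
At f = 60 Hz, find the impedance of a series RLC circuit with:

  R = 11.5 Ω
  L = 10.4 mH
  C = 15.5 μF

Step 1 — Angular frequency: ω = 2π·f = 2π·60 = 377 rad/s.
Step 2 — Component impedances:
  R: Z = R = 11.5 Ω
  L: Z = jωL = j·377·0.0104 = 0 + j3.921 Ω
  C: Z = 1/(jωC) = -j/(ω·C) = 0 - j171.1 Ω
Step 3 — Series combination: Z_total = R + L + C = 11.5 - j167.2 Ω = 167.6∠-86.1° Ω.

Z = 11.5 - j167.2 Ω = 167.6∠-86.1° Ω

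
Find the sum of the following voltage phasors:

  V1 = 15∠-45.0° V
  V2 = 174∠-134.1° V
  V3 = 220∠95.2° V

Step 1 — Convert each phasor to rectangular form:
  V1 = 15·(cos(-45.0°) + j·sin(-45.0°)) = 10.61 - j10.61 V
  V2 = 174·(cos(-134.1°) + j·sin(-134.1°)) = -121.1 - j125 V
  V3 = 220·(cos(95.2°) + j·sin(95.2°)) = -19.94 + j219.1 V
Step 2 — Sum components: V_total = -130.4 + j83.53 V.
Step 3 — Convert to polar: |V_total| = 154.9 V, ∠V_total = 147.4°.

V_total = 154.9∠147.4° V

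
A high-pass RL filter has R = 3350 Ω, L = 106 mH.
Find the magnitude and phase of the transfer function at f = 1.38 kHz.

Step 1 — Angular frequency: ω = 2π·1380 = 8671 rad/s.
Step 2 — Transfer function: H(jω) = jωL/(R + jωL).
Step 3 — Numerator jωL = j·919.1; denominator R + jωL = 3350 + j919.1.
Step 4 — H = 0.07 + j0.2552.
Step 5 — Magnitude: |H| = 0.2646 (-11.5 dB); phase: φ = 74.7°.

|H| = 0.2646 (-11.5 dB), φ = 74.7°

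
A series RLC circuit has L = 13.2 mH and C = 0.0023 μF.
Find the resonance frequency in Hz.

Step 1 — Resonance condition Im(Z)=0 gives ω₀ = 1/√(LC).
Step 2 — ω₀ = 1/√(0.0132·2.3e-09) = 1.815e+05 rad/s.
Step 3 — f₀ = ω₀/(2π) = 2.888e+04 Hz.

f₀ = 2.888e+04 Hz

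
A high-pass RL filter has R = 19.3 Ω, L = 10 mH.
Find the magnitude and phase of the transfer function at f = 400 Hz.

Step 1 — Angular frequency: ω = 2π·400 = 2513 rad/s.
Step 2 — Transfer function: H(jω) = jωL/(R + jωL).
Step 3 — Numerator jωL = j·25.13; denominator R + jωL = 19.3 + j25.13.
Step 4 — H = 0.629 + j0.4831.
Step 5 — Magnitude: |H| = 0.7931 (-2.0 dB); phase: φ = 37.5°.

|H| = 0.7931 (-2.0 dB), φ = 37.5°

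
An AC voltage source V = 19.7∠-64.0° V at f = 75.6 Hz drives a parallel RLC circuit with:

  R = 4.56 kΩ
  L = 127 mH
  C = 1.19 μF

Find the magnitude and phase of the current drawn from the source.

Step 1 — Angular frequency: ω = 2π·f = 2π·75.6 = 475 rad/s.
Step 2 — Component impedances:
  R: Z = R = 4560 Ω
  L: Z = jωL = j·475·0.127 = 0 + j60.33 Ω
  C: Z = 1/(jωC) = -j/(ω·C) = 0 - j1769 Ω
Step 3 — Parallel combination: 1/Z_total = 1/R + 1/L + 1/C; Z_total = 0.8553 + j62.44 Ω = 62.45∠89.2° Ω.
Step 4 — Source phasor: V = 19.7∠-64.0° V = 8.636 - j17.71 V.
Step 5 — Ohm's law: I = V / Z_total = (8.636 - j17.71) / (0.8553 + j62.44) = -0.2816 - j0.1422 A.
Step 6 — Convert to polar: |I| = 0.3155 A, ∠I = -153.2°.

I = 0.3155∠-153.2° A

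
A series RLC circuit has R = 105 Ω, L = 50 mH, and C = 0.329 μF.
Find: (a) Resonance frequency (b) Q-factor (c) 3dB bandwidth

Step 1 — Resonance condition Im(Z)=0 gives ω₀ = 1/√(LC).
Step 2 — ω₀ = 1/√(0.05·3.29e-07) = 7797 rad/s.
Step 3 — f₀ = ω₀/(2π) = 1241 Hz.
Step 4 — Series Q: Q = ω₀L/R = 7797·0.05/105 = 3.713.
Step 5 — 3dB bandwidth: Δω = ω₀/Q = 2100 rad/s; BW = Δω/(2π) = 334.2 Hz.

(a) f₀ = 1241 Hz  (b) Q = 3.713  (c) BW = 334.2 Hz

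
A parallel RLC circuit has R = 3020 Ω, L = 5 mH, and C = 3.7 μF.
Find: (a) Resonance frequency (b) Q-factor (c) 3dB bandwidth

Step 1 — Resonance: ω₀ = 1/√(LC) = 1/√(0.005·3.7e-06) = 7352 rad/s.
Step 2 — f₀ = ω₀/(2π) = 1170 Hz.
Step 3 — Parallel Q: Q = R/(ω₀L) = 3020/(7352·0.005) = 82.15.
Step 4 — Bandwidth: Δω = ω₀/Q = 89.49 rad/s; BW = Δω/(2π) = 14.24 Hz.

(a) f₀ = 1170 Hz  (b) Q = 82.15  (c) BW = 14.24 Hz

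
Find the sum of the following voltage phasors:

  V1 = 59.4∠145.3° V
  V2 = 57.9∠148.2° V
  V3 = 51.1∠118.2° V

Step 1 — Convert each phasor to rectangular form:
  V1 = 59.4·(cos(145.3°) + j·sin(145.3°)) = -48.84 + j33.82 V
  V2 = 57.9·(cos(148.2°) + j·sin(148.2°)) = -49.21 + j30.51 V
  V3 = 51.1·(cos(118.2°) + j·sin(118.2°)) = -24.15 + j45.03 V
Step 2 — Sum components: V_total = -122.2 + j109.4 V.
Step 3 — Convert to polar: |V_total| = 164 V, ∠V_total = 138.2°.

V_total = 164∠138.2° V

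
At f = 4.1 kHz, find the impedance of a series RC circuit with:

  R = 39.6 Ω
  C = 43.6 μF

Step 1 — Angular frequency: ω = 2π·f = 2π·4100 = 2.576e+04 rad/s.
Step 2 — Component impedances:
  R: Z = R = 39.6 Ω
  C: Z = 1/(jωC) = -j/(ω·C) = 0 - j0.8903 Ω
Step 3 — Series combination: Z_total = R + C = 39.6 - j0.8903 Ω = 39.61∠-1.3° Ω.

Z = 39.6 - j0.8903 Ω = 39.61∠-1.3° Ω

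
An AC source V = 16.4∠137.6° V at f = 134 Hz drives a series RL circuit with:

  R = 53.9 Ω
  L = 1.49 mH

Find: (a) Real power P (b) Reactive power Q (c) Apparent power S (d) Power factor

Step 1 — Angular frequency: ω = 2π·f = 2π·134 = 841.9 rad/s.
Step 2 — Component impedances:
  R: Z = R = 53.9 Ω
  L: Z = jωL = j·841.9·0.00149 = 0 + j1.255 Ω
Step 3 — Series combination: Z_total = R + L = 53.9 + j1.255 Ω = 53.91∠1.3° Ω.
Step 4 — Source phasor: V = 16.4∠137.6° V = -12.11 + j11.06 V.
Step 5 — Current: I = V / Z = -0.2198 + j0.2103 A = 0.3042∠136.3° A.
Step 6 — Complex power: S = V·I* = 4.987 + j0.1161 VA.
Step 7 — Real power: P = Re(S) = 4.987 W.
Step 8 — Reactive power: Q = Im(S) = 0.1161 VAR.
Step 9 — Apparent power: |S| = 4.989 VA.
Step 10 — Power factor: PF = P/|S| = 0.9997 (lagging).

(a) P = 4.987 W  (b) Q = 0.1161 VAR  (c) S = 4.989 VA  (d) PF = 0.9997 (lagging)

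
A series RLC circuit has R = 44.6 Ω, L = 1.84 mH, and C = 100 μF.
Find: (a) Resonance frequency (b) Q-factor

Step 1 — Resonance condition Im(Z)=0 gives ω₀ = 1/√(LC).
Step 2 — ω₀ = 1/√(0.00184·0.0001) = 2331 rad/s.
Step 3 — f₀ = ω₀/(2π) = 371 Hz.
Step 4 — Series Q: Q = ω₀L/R = 2331·0.00184/44.6 = 0.09618.

(a) f₀ = 371 Hz  (b) Q = 0.09618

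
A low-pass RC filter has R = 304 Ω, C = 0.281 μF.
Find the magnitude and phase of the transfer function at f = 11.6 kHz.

Step 1 — Angular frequency: ω = 2π·1.16e+04 = 7.288e+04 rad/s.
Step 2 — Transfer function: H(jω) = 1/(1 + jωRC).
Step 3 — Denominator: 1 + jωRC = 1 + j·7.288e+04·304·2.81e-07 = 1 + j6.226.
Step 4 — H = 0.02515 - j0.1566.
Step 5 — Magnitude: |H| = 0.1586 (-16.0 dB); phase: φ = -80.9°.

|H| = 0.1586 (-16.0 dB), φ = -80.9°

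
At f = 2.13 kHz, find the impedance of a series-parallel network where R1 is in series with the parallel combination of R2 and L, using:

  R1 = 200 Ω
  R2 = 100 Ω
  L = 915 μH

Step 1 — Angular frequency: ω = 2π·f = 2π·2130 = 1.338e+04 rad/s.
Step 2 — Component impedances:
  R1: Z = R = 200 Ω
  R2: Z = R = 100 Ω
  L: Z = jωL = j·1.338e+04·0.000915 = 0 + j12.25 Ω
Step 3 — Parallel branch: R2 || L = 1/(1/R2 + 1/L) = 1.477 + j12.06 Ω.
Step 4 — Series with R1: Z_total = R1 + (R2 || L) = 201.5 + j12.06 Ω = 201.8∠3.4° Ω.

Z = 201.5 + j12.06 Ω = 201.8∠3.4° Ω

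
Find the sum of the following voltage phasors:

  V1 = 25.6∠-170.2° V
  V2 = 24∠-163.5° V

Step 1 — Convert each phasor to rectangular form:
  V1 = 25.6·(cos(-170.2°) + j·sin(-170.2°)) = -25.23 - j4.357 V
  V2 = 24·(cos(-163.5°) + j·sin(-163.5°)) = -23.01 - j6.816 V
Step 2 — Sum components: V_total = -48.24 - j11.17 V.
Step 3 — Convert to polar: |V_total| = 49.52 V, ∠V_total = -167.0°.

V_total = 49.52∠-167.0° V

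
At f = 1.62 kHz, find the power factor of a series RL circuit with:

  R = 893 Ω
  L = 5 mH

Step 1 — Angular frequency: ω = 2π·f = 2π·1620 = 1.018e+04 rad/s.
Step 2 — Component impedances:
  R: Z = R = 893 Ω
  L: Z = jωL = j·1.018e+04·0.005 = 0 + j50.89 Ω
Step 3 — Series combination: Z_total = R + L = 893 + j50.89 Ω = 894.4∠3.3° Ω.
Step 4 — Power factor: PF = cos(φ) = Re(Z)/|Z| = 893/894.4 = 0.9984.
Step 5 — Type: Im(Z) = 50.89 ⇒ lagging (phase φ = 3.3°).

PF = 0.9984 (lagging, φ = 3.3°)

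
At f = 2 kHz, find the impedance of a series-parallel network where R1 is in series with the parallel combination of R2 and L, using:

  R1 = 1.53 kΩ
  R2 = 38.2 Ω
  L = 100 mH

Step 1 — Angular frequency: ω = 2π·f = 2π·2000 = 1.257e+04 rad/s.
Step 2 — Component impedances:
  R1: Z = R = 1530 Ω
  R2: Z = R = 38.2 Ω
  L: Z = jωL = j·1.257e+04·0.1 = 0 + j1257 Ω
Step 3 — Parallel branch: R2 || L = 1/(1/R2 + 1/L) = 38.16 + j1.16 Ω.
Step 4 — Series with R1: Z_total = R1 + (R2 || L) = 1568 + j1.16 Ω = 1568∠0.0° Ω.

Z = 1568 + j1.16 Ω = 1568∠0.0° Ω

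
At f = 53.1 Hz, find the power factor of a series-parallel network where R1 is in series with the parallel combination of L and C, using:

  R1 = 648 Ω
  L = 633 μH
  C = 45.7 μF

Step 1 — Angular frequency: ω = 2π·f = 2π·53.1 = 333.6 rad/s.
Step 2 — Component impedances:
  R1: Z = R = 648 Ω
  L: Z = jωL = j·333.6·0.000633 = 0 + j0.2112 Ω
  C: Z = 1/(jωC) = -j/(ω·C) = 0 - j65.59 Ω
Step 3 — Parallel branch: L || C = 1/(1/L + 1/C) = 0 + j0.2119 Ω.
Step 4 — Series with R1: Z_total = R1 + (L || C) = 648 + j0.2119 Ω = 648∠0.0° Ω.
Step 5 — Power factor: PF = cos(φ) = Re(Z)/|Z| = 648/648 = 1.
Step 6 — Type: Im(Z) = 0.2119 ⇒ lagging (phase φ = 0.0°).

PF = 1 (lagging, φ = 0.0°)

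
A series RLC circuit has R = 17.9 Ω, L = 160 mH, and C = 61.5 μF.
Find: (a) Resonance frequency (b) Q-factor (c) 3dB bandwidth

Step 1 — Resonance condition Im(Z)=0 gives ω₀ = 1/√(LC).
Step 2 — ω₀ = 1/√(0.16·6.15e-05) = 318.8 rad/s.
Step 3 — f₀ = ω₀/(2π) = 50.74 Hz.
Step 4 — Series Q: Q = ω₀L/R = 318.8·0.16/17.9 = 2.85.
Step 5 — 3dB bandwidth: Δω = ω₀/Q = 111.9 rad/s; BW = Δω/(2π) = 17.81 Hz.

(a) f₀ = 50.74 Hz  (b) Q = 2.85  (c) BW = 17.81 Hz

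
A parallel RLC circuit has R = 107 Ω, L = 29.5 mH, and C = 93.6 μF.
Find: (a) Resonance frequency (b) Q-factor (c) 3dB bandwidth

Step 1 — Resonance: ω₀ = 1/√(LC) = 1/√(0.0295·9.36e-05) = 601.8 rad/s.
Step 2 — f₀ = ω₀/(2π) = 95.78 Hz.
Step 3 — Parallel Q: Q = R/(ω₀L) = 107/(601.8·0.0295) = 6.027.
Step 4 — Bandwidth: Δω = ω₀/Q = 99.85 rad/s; BW = Δω/(2π) = 15.89 Hz.

(a) f₀ = 95.78 Hz  (b) Q = 6.027  (c) BW = 15.89 Hz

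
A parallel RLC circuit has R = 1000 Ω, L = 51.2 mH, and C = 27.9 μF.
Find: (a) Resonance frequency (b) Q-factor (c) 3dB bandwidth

Step 1 — Resonance: ω₀ = 1/√(LC) = 1/√(0.0512·2.79e-05) = 836.7 rad/s.
Step 2 — f₀ = ω₀/(2π) = 133.2 Hz.
Step 3 — Parallel Q: Q = R/(ω₀L) = 1000/(836.7·0.0512) = 23.34.
Step 4 — Bandwidth: Δω = ω₀/Q = 35.84 rad/s; BW = Δω/(2π) = 5.704 Hz.

(a) f₀ = 133.2 Hz  (b) Q = 23.34  (c) BW = 5.704 Hz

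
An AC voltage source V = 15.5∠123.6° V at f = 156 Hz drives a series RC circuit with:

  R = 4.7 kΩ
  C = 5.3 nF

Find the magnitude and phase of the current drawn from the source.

Step 1 — Angular frequency: ω = 2π·f = 2π·156 = 980.2 rad/s.
Step 2 — Component impedances:
  R: Z = R = 4700 Ω
  C: Z = 1/(jωC) = -j/(ω·C) = 0 - j1.925e+05 Ω
Step 3 — Series combination: Z_total = R + C = 4700 - j1.925e+05 Ω = 1.926e+05∠-88.6° Ω.
Step 4 — Source phasor: V = 15.5∠123.6° V = -8.578 + j12.91 V.
Step 5 — Ohm's law: I = V / Z_total = (-8.578 + j12.91) / (4700 - j1.925e+05) = -6.812e-05 - j4.29e-05 A.
Step 6 — Convert to polar: |I| = 8.05e-05 A, ∠I = -147.8°.

I = 8.05e-05∠-147.8° A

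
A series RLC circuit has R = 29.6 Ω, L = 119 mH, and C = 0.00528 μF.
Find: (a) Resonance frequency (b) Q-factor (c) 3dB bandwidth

Step 1 — Resonance: ω₀ = 1/√(LC) = 1/√(0.119·5.28e-09) = 3.989e+04 rad/s.
Step 2 — f₀ = ω₀/(2π) = 6349 Hz.
Step 3 — Series Q: Q = ω₀L/R = 3.989e+04·0.119/29.6 = 160.4.
Step 4 — Bandwidth: Δω = ω₀/Q = 248.7 rad/s; BW = Δω/(2π) = 39.59 Hz.

(a) f₀ = 6349 Hz  (b) Q = 160.4  (c) BW = 39.59 Hz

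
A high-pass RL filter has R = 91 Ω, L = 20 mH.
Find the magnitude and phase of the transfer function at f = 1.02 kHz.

Step 1 — Angular frequency: ω = 2π·1020 = 6409 rad/s.
Step 2 — Transfer function: H(jω) = jωL/(R + jωL).
Step 3 — Numerator jωL = j·128.2; denominator R + jωL = 91 + j128.2.
Step 4 — H = 0.6649 + j0.472.
Step 5 — Magnitude: |H| = 0.8154 (-1.8 dB); phase: φ = 35.4°.

|H| = 0.8154 (-1.8 dB), φ = 35.4°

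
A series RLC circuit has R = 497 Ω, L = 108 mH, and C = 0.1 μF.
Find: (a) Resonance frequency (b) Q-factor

Step 1 — Resonance condition Im(Z)=0 gives ω₀ = 1/√(LC).
Step 2 — ω₀ = 1/√(0.108·1e-07) = 9623 rad/s.
Step 3 — f₀ = ω₀/(2π) = 1531 Hz.
Step 4 — Series Q: Q = ω₀L/R = 9623·0.108/497 = 2.091.

(a) f₀ = 1531 Hz  (b) Q = 2.091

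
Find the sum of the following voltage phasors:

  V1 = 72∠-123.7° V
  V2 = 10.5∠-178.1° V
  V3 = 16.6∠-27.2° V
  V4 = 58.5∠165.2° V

Step 1 — Convert each phasor to rectangular form:
  V1 = 72·(cos(-123.7°) + j·sin(-123.7°)) = -39.95 - j59.9 V
  V2 = 10.5·(cos(-178.1°) + j·sin(-178.1°)) = -10.49 - j0.3481 V
  V3 = 16.6·(cos(-27.2°) + j·sin(-27.2°)) = 14.76 - j7.588 V
  V4 = 58.5·(cos(165.2°) + j·sin(165.2°)) = -56.56 + j14.94 V
Step 2 — Sum components: V_total = -92.24 - j52.89 V.
Step 3 — Convert to polar: |V_total| = 106.3 V, ∠V_total = -150.2°.

V_total = 106.3∠-150.2° V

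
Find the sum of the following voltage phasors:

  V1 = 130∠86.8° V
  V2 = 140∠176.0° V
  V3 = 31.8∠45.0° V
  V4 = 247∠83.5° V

Step 1 — Convert each phasor to rectangular form:
  V1 = 130·(cos(86.8°) + j·sin(86.8°)) = 7.257 + j129.8 V
  V2 = 140·(cos(176.0°) + j·sin(176.0°)) = -139.7 + j9.766 V
  V3 = 31.8·(cos(45.0°) + j·sin(45.0°)) = 22.49 + j22.49 V
  V4 = 247·(cos(83.5°) + j·sin(83.5°)) = 27.96 + j245.4 V
Step 2 — Sum components: V_total = -81.95 + j407.5 V.
Step 3 — Convert to polar: |V_total| = 415.6 V, ∠V_total = 101.4°.

V_total = 415.6∠101.4° V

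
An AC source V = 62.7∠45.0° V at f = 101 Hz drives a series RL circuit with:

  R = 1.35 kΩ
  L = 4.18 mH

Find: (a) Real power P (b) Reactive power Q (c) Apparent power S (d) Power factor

Step 1 — Angular frequency: ω = 2π·f = 2π·101 = 634.6 rad/s.
Step 2 — Component impedances:
  R: Z = R = 1350 Ω
  L: Z = jωL = j·634.6·0.00418 = 0 + j2.653 Ω
Step 3 — Series combination: Z_total = R + L = 1350 + j2.653 Ω = 1350∠0.1° Ω.
Step 4 — Source phasor: V = 62.7∠45.0° V = 44.34 + j44.34 V.
Step 5 — Current: I = V / Z = 0.03291 + j0.03278 A = 0.04644∠44.9° A.
Step 6 — Complex power: S = V·I* = 2.912 + j0.005722 VA.
Step 7 — Real power: P = Re(S) = 2.912 W.
Step 8 — Reactive power: Q = Im(S) = 0.005722 VAR.
Step 9 — Apparent power: |S| = 2.912 VA.
Step 10 — Power factor: PF = P/|S| = 1 (lagging).

(a) P = 2.912 W  (b) Q = 0.005722 VAR  (c) S = 2.912 VA  (d) PF = 1 (lagging)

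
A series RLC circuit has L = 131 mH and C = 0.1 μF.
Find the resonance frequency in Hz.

Step 1 — Resonance condition Im(Z)=0 gives ω₀ = 1/√(LC).
Step 2 — ω₀ = 1/√(0.131·1e-07) = 8737 rad/s.
Step 3 — f₀ = ω₀/(2π) = 1391 Hz.

f₀ = 1391 Hz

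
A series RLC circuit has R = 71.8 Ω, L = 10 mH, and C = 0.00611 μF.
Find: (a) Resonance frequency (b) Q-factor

Step 1 — Resonance condition Im(Z)=0 gives ω₀ = 1/√(LC).
Step 2 — ω₀ = 1/√(0.01·6.11e-09) = 1.279e+05 rad/s.
Step 3 — f₀ = ω₀/(2π) = 2.036e+04 Hz.
Step 4 — Series Q: Q = ω₀L/R = 1.279e+05·0.01/71.8 = 17.82.

(a) f₀ = 2.036e+04 Hz  (b) Q = 17.82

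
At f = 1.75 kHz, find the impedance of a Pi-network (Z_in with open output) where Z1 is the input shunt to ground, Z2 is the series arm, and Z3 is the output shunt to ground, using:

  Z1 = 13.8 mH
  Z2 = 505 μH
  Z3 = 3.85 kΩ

Step 1 — Angular frequency: ω = 2π·f = 2π·1750 = 1.1e+04 rad/s.
Step 2 — Component impedances:
  Z1: Z = jωL = j·1.1e+04·0.0138 = 0 + j151.7 Ω
  Z2: Z = jωL = j·1.1e+04·0.000505 = 0 + j5.553 Ω
  Z3: Z = R = 3850 Ω
Step 3 — With open output, the series arm Z2 and the output shunt Z3 appear in series to ground: Z2 + Z3 = 3850 + j5.553 Ω.
Step 4 — Parallel with input shunt Z1: Z_in = Z1 || (Z2 + Z3) = 5.97 + j151.5 Ω = 151.6∠87.7° Ω.

Z = 5.97 + j151.5 Ω = 151.6∠87.7° Ω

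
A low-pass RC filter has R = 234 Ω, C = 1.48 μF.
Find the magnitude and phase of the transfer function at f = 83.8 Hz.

Step 1 — Angular frequency: ω = 2π·83.8 = 526.5 rad/s.
Step 2 — Transfer function: H(jω) = 1/(1 + jωRC).
Step 3 — Denominator: 1 + jωRC = 1 + j·526.5·234·1.48e-06 = 1 + j0.1823.
Step 4 — H = 0.9678 - j0.1765.
Step 5 — Magnitude: |H| = 0.9838 (-0.1 dB); phase: φ = -10.3°.

|H| = 0.9838 (-0.1 dB), φ = -10.3°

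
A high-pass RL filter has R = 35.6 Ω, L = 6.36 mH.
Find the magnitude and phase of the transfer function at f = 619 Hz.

Step 1 — Angular frequency: ω = 2π·619 = 3889 rad/s.
Step 2 — Transfer function: H(jω) = jωL/(R + jωL).
Step 3 — Numerator jωL = j·24.74; denominator R + jωL = 35.6 + j24.74.
Step 4 — H = 0.3256 + j0.4686.
Step 5 — Magnitude: |H| = 0.5706 (-4.9 dB); phase: φ = 55.2°.

|H| = 0.5706 (-4.9 dB), φ = 55.2°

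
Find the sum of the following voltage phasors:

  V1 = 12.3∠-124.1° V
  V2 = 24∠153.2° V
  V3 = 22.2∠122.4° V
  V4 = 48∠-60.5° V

Step 1 — Convert each phasor to rectangular form:
  V1 = 12.3·(cos(-124.1°) + j·sin(-124.1°)) = -6.896 - j10.19 V
  V2 = 24·(cos(153.2°) + j·sin(153.2°)) = -21.42 + j10.82 V
  V3 = 22.2·(cos(122.4°) + j·sin(122.4°)) = -11.9 + j18.74 V
  V4 = 48·(cos(-60.5°) + j·sin(-60.5°)) = 23.64 - j41.78 V
Step 2 — Sum components: V_total = -16.58 - j22.4 V.
Step 3 — Convert to polar: |V_total| = 27.86 V, ∠V_total = -126.5°.

V_total = 27.86∠-126.5° V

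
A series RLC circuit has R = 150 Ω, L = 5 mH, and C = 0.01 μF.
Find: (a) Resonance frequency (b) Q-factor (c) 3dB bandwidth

Step 1 — Resonance condition Im(Z)=0 gives ω₀ = 1/√(LC).
Step 2 — ω₀ = 1/√(0.005·1e-08) = 1.414e+05 rad/s.
Step 3 — f₀ = ω₀/(2π) = 2.251e+04 Hz.
Step 4 — Series Q: Q = ω₀L/R = 1.414e+05·0.005/150 = 4.714.
Step 5 — 3dB bandwidth: Δω = ω₀/Q = 3e+04 rad/s; BW = Δω/(2π) = 4775 Hz.

(a) f₀ = 2.251e+04 Hz  (b) Q = 4.714  (c) BW = 4775 Hz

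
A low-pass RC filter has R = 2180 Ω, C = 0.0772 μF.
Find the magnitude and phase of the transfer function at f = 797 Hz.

Step 1 — Angular frequency: ω = 2π·797 = 5008 rad/s.
Step 2 — Transfer function: H(jω) = 1/(1 + jωRC).
Step 3 — Denominator: 1 + jωRC = 1 + j·5008·2180·7.72e-08 = 1 + j0.8428.
Step 4 — H = 0.5847 - j0.4928.
Step 5 — Magnitude: |H| = 0.7647 (-2.3 dB); phase: φ = -40.1°.

|H| = 0.7647 (-2.3 dB), φ = -40.1°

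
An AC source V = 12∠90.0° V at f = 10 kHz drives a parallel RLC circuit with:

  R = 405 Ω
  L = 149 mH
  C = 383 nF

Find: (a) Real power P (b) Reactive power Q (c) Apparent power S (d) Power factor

Step 1 — Angular frequency: ω = 2π·f = 2π·1e+04 = 6.283e+04 rad/s.
Step 2 — Component impedances:
  R: Z = R = 405 Ω
  L: Z = jωL = j·6.283e+04·0.149 = 0 + j9362 Ω
  C: Z = 1/(jωC) = -j/(ω·C) = 0 - j41.55 Ω
Step 3 — Parallel combination: 1/Z_total = 1/R + 1/L + 1/C; Z_total = 4.257 - j41.3 Ω = 41.52∠-84.1° Ω.
Step 4 — Source phasor: V = 12∠90.0° V = 0 + j12 V.
Step 5 — Current: I = V / Z = -0.2875 + j0.02963 A = 0.289∠174.1° A.
Step 6 — Complex power: S = V·I* = 0.3556 - j3.45 VA.
Step 7 — Real power: P = Re(S) = 0.3556 W.
Step 8 — Reactive power: Q = Im(S) = -3.45 VAR.
Step 9 — Apparent power: |S| = 3.468 VA.
Step 10 — Power factor: PF = P/|S| = 0.1025 (leading).

(a) P = 0.3556 W  (b) Q = -3.45 VAR  (c) S = 3.468 VA  (d) PF = 0.1025 (leading)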